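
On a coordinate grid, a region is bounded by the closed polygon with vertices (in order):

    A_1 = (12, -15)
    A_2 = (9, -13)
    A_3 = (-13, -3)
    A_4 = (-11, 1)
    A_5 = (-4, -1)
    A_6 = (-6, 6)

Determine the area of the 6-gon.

130

Cross-terms: -21, -196, -46, 15, -30, 18  ⇒  Σ = -260
Area = |Σ|/2 = 130.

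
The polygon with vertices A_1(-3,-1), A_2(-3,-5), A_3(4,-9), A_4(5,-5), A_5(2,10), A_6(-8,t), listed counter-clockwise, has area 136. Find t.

8

Write out the shoelace sum; only the two edges meeting at A_6 involve t:
2·Area = [(2·t − (-8)·10) + ((-8)·(-1) − (-3)·t)] + 144
       = 5·t + 232 = 272
⇒ t = 8.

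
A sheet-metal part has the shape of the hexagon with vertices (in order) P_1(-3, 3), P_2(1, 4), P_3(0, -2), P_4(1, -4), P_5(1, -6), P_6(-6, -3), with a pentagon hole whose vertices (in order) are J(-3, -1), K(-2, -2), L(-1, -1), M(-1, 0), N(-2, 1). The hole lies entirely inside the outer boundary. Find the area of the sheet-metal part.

Outer boundary:
Σ = (-15) + (-2) + (2) + (-2) + (-39) + (-27) = -83
Area = |Σ|/2 = 41.5.
Hole:
Apply the shoelace formula: 2A = Σ (x_i·y_{i+1} − x_{i+1}·y_i), indices taken mod 5.
J→K: (-3)(-2) − (-2)(-1) = 4
K→L: (-2)(-1) − (-1)(-2) = 0
L→M: (-1)(0) − (-1)(-1) = -1
M→N: (-1)(1) − (-2)(0) = -1
N→J: (-2)(-1) − (-3)(1) = 5
Σ = 7
Area = |Σ|/2 = 3.5.
Net area = 41.5 − 3.5 = 38.

38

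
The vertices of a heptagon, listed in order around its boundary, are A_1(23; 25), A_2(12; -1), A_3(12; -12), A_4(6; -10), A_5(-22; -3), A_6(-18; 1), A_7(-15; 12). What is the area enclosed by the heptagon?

Apply the shoelace formula: 2A = Σ (x_i·y_{i+1} − x_{i+1}·y_i), indices taken mod 7.
Σ = (-323) + (-132) + (-48) + (-238) + (-76) + (-201) + (-651) = -1669
Area = |Σ|/2 = 834.5.

834.5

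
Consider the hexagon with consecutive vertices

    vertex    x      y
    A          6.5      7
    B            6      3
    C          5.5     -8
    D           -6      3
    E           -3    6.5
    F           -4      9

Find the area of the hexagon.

Apply Gauss's area formula: 2A = Σ (x_i·y_{i+1} − x_{i+1}·y_i), indices taken mod 6.
Σ = (-22.5) + (-64.5) + (-31.5) + (-30) + (-1) + (-86.5) = -236
Area = |Σ|/2 = 118.

118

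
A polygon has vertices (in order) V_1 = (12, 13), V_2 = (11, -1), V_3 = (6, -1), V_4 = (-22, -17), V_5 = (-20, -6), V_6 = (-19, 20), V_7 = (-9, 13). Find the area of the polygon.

673

Σ = (-155) + (-5) + (-124) + (-208) + (-514) + (-67) + (-273) = -1346
Area = |Σ|/2 = 673.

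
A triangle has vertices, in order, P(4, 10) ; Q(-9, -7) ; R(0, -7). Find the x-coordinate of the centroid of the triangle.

-5/3

Apply Gauss's area formula. First the cross-terms c_i = x_i·y_{i+1} − x_{i+1}·y_i:
  62, 63, 28  ⇒  2A = 153, A = 76.5.
Then Σ (x_i + x_{i+1})·c_i = -765, so x̄ = -765 / (6·76.5) = -5/3.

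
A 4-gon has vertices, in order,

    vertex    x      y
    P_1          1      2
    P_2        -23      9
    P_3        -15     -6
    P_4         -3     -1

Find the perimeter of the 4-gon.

|P_1P_2| = √((-24)² + (7)²) = √625 = 25
|P_2P_3| = √((8)² + (-15)²) = √289 = 17
|P_3P_4| = √((12)² + (5)²) = √169 = 13
|P_4P_1| = √((4)² + (3)²) = √25 = 5
Perimeter = 25 + 17 + 13 + 5 = 60.

60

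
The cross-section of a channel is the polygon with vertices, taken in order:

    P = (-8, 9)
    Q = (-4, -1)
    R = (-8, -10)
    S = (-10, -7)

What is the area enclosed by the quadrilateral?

57

Σ = (44) + (32) + (-44) + (-146) = -114
Area = |Σ|/2 = 57.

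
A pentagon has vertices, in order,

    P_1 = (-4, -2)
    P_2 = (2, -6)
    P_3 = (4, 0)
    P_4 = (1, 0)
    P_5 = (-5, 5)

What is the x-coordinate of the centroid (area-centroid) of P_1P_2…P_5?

Apply the shoelace (surveyor's) formula. First the cross-terms c_i = x_i·y_{i+1} − x_{i+1}·y_i:
  28, 24, 0, 5, 30  ⇒  2A = 87, A = 43.5.
Then Σ (x_i + x_{i+1})·c_i = -202, so x̄ = -202 / (6·43.5) = -202/261.

-202/261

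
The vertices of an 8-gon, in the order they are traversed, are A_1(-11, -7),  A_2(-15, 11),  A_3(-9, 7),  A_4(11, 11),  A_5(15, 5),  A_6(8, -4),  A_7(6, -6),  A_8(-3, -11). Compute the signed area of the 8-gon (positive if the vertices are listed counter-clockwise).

-413

Apply the surveyor's formula: 2A = Σ (x_i·y_{i+1} − x_{i+1}·y_i), indices taken mod 8.
Σ = (-226) + (-6) + (-176) + (-110) + (-100) + (-24) + (-84) + (-100) = -826
Signed area = Σ/2 = -413 (negative ⇒ clockwise traversal).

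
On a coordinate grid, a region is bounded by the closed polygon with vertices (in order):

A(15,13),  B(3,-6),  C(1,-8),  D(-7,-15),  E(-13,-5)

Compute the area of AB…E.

Apply the surveyor's formula: 2A = Σ (x_i·y_{i+1} − x_{i+1}·y_i), indices taken mod 5.
Σ = (-129) + (-18) + (-71) + (-160) + (-94) = -472
Area = |Σ|/2 = 236.

236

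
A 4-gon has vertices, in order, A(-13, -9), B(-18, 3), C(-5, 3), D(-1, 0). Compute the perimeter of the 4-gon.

|AB| = √((-5)² + (12)²) = √169 = 13
|BC| = √((13)² + (0)²) = √169 = 13
|CD| = √((4)² + (-3)²) = √25 = 5
|DA| = √((-12)² + (-9)²) = √225 = 15
Perimeter = 13 + 13 + 5 + 15 = 46.

46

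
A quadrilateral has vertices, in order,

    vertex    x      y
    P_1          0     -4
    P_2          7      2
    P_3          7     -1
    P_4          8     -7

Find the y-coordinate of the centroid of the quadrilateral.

-67/22

Apply the shoelace formula. First the cross-terms c_i = x_i·y_{i+1} − x_{i+1}·y_i:
  28, -21, -41, -32  ⇒  2A = -66, A = -33.
Then Σ (y_i + y_{i+1})·c_i = 603, so ȳ = 603 / (6·(-33)) = -67/22.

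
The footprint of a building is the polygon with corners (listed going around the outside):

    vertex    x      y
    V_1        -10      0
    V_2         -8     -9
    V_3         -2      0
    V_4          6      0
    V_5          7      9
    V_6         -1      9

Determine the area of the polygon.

Σ = (90) + (-18) + (0) + (54) + (72) + (90) = 288
Area = |Σ|/2 = 144.

144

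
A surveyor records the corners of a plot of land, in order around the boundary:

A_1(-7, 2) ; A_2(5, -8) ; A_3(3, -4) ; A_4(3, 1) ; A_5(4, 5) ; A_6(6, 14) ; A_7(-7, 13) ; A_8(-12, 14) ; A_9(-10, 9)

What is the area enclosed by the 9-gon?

205.5

A_1→A_2: (-7)(-8) − (5)(2) = 46
A_2→A_3: (5)(-4) − (3)(-8) = 4
A_3→A_4: (3)(1) − (3)(-4) = 15
A_4→A_5: (3)(5) − (4)(1) = 11
A_5→A_6: (4)(14) − (6)(5) = 26
A_6→A_7: (6)(13) − (-7)(14) = 176
A_7→A_8: (-7)(14) − (-12)(13) = 58
A_8→A_9: (-12)(9) − (-10)(14) = 32
A_9→A_1: (-10)(2) − (-7)(9) = 43
Σ = 411
Area = |Σ|/2 = 205.5.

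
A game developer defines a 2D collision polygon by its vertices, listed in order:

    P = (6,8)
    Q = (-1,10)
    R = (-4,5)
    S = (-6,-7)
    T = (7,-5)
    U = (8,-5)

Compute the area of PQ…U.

169.5

Apply the shoelace formula: 2A = Σ (x_i·y_{i+1} − x_{i+1}·y_i), indices taken mod 6.
P→Q: (6)(10) − (-1)(8) = 68
Q→R: (-1)(5) − (-4)(10) = 35
R→S: (-4)(-7) − (-6)(5) = 58
S→T: (-6)(-5) − (7)(-7) = 79
T→U: (7)(-5) − (8)(-5) = 5
U→P: (8)(8) − (6)(-5) = 94
Σ = 339
Area = |Σ|/2 = 169.5.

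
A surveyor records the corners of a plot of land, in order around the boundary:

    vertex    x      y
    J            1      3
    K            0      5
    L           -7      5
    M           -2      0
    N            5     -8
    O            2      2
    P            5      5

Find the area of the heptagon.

Apply the surveyor's formula: 2A = Σ (x_i·y_{i+1} − x_{i+1}·y_i), indices taken mod 7.
Σ = (5) + (35) + (10) + (16) + (26) + (0) + (10) = 102
Area = |Σ|/2 = 51.

51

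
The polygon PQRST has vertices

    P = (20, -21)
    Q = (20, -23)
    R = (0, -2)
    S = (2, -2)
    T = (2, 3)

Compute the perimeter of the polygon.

|PQ| = √((0)² + (-2)²) = √4 = 2
|QR| = √((-20)² + (21)²) = √841 = 29
|RS| = √((2)² + (0)²) = √4 = 2
|ST| = √((0)² + (5)²) = √25 = 5
|TP| = √((18)² + (-24)²) = √900 = 30
Perimeter = 2 + 29 + 2 + 5 + 30 = 68.

68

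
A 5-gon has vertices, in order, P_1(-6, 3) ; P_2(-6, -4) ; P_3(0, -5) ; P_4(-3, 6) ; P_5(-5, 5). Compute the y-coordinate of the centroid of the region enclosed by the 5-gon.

Apply the shoelace formula. First the cross-terms c_i = x_i·y_{i+1} − x_{i+1}·y_i:
  42, 30, -15, 15, 15  ⇒  2A = 87, A = 43.5.
Then Σ (y_i + y_{i+1})·c_i = -42, so ȳ = -42 / (6·43.5) = -14/87.

-14/87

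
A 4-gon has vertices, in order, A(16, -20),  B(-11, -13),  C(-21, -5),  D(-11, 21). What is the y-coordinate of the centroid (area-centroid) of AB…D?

Apply the shoelace formula. First the cross-terms c_i = x_i·y_{i+1} − x_{i+1}·y_i:
  -428, -218, -496, -116  ⇒  2A = -1258, A = -629.
Then Σ (y_i + y_{i+1})·c_i = 9996, so ȳ = 9996 / (6·(-629)) = -98/37.

-98/37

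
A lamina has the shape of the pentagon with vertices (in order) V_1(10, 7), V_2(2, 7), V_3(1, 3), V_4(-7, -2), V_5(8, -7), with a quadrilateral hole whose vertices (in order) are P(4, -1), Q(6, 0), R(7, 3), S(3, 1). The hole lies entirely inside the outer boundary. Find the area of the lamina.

125

Outer boundary:
V_1→V_2: (10)(7) − (2)(7) = 56
V_2→V_3: (2)(3) − (1)(7) = -1
V_3→V_4: (1)(-2) − (-7)(3) = 19
V_4→V_5: (-7)(-7) − (8)(-2) = 65
V_5→V_1: (8)(7) − (10)(-7) = 126
Σ = 265
Area = |Σ|/2 = 132.5.
Hole:
Apply the shoelace formula: 2A = Σ (x_i·y_{i+1} − x_{i+1}·y_i), indices taken mod 4.
Cross-terms: 6, 18, -2, -7  ⇒  Σ = 15
Area = |Σ|/2 = 7.5.
Net area = 132.5 − 7.5 = 125.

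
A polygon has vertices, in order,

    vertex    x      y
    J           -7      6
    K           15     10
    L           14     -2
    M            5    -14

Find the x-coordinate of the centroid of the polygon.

Apply the shoelace formula. First the cross-terms c_i = x_i·y_{i+1} − x_{i+1}·y_i:
  -160, -170, -186, -68  ⇒  2A = -584, A = -292.
Then Σ (x_i + x_{i+1})·c_i = -9608, so x̄ = -9608 / (6·(-292)) = 1201/219.

1201/219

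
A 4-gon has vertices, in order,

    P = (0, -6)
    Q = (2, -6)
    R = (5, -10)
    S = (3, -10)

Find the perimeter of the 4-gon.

|PQ| = √((2)² + (0)²) = √4 = 2
|QR| = √((3)² + (-4)²) = √25 = 5
|RS| = √((-2)² + (0)²) = √4 = 2
|SP| = √((-3)² + (4)²) = √25 = 5
Perimeter = 2 + 5 + 2 + 5 = 14.

14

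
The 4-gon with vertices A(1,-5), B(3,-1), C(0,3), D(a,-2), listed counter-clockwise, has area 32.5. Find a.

-5

Write out the shoelace sum; only the two edges meeting at D involve a:
2·Area = [(0·(-2) − a·3) + (a·(-5) − 1·(-2))] + 23
       = -8·a + 25 = 65
⇒ a = -5.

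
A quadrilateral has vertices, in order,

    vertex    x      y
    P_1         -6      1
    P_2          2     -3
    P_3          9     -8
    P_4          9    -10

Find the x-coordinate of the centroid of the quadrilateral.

Apply the shoelace (surveyor's) formula. First the cross-terms c_i = x_i·y_{i+1} − x_{i+1}·y_i:
  16, 11, -18, -51  ⇒  2A = -42, A = -21.
Then Σ (x_i + x_{i+1})·c_i = -420, so x̄ = -420 / (6·(-21)) = 10/3.

10/3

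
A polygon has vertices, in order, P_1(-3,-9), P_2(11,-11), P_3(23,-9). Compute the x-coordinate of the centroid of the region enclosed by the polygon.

31/3

Apply the shoelace (surveyor's) formula. First the cross-terms c_i = x_i·y_{i+1} − x_{i+1}·y_i:
  132, 154, -234  ⇒  2A = 52, A = 26.
Then Σ (x_i + x_{i+1})·c_i = 1612, so x̄ = 1612 / (6·26) = 31/3.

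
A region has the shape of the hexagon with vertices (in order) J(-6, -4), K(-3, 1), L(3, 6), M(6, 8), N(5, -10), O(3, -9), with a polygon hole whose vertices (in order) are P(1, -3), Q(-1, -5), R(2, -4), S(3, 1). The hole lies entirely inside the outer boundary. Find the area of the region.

111

Outer boundary:
Apply Gauss's area formula: 2A = Σ (x_i·y_{i+1} − x_{i+1}·y_i), indices taken mod 6.
Cross-terms: -18, -21, -12, -100, -15, -66  ⇒  Σ = -232
Area = |Σ|/2 = 116.
Hole:
Apply the surveyor's formula: 2A = Σ (x_i·y_{i+1} − x_{i+1}·y_i), indices taken mod 4.
Cross-terms: -8, 14, 14, -10  ⇒  Σ = 10
Area = |Σ|/2 = 5.
Net area = 116 − 5 = 111.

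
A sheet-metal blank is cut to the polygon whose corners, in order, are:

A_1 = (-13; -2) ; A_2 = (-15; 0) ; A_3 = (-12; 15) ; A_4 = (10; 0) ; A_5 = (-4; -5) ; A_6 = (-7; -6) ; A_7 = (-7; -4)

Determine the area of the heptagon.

Apply Gauss's area formula: 2A = Σ (x_i·y_{i+1} − x_{i+1}·y_i), indices taken mod 7.
Σ = (-30) + (-225) + (-150) + (-50) + (-11) + (-14) + (-38) = -518
Area = |Σ|/2 = 259.

259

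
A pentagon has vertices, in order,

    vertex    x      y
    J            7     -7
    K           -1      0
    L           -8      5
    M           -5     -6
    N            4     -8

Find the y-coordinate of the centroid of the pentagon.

-455/153

Apply the shoelace (surveyor's) formula. First the cross-terms c_i = x_i·y_{i+1} − x_{i+1}·y_i:
  -7, -5, 73, 64, 28  ⇒  2A = 153, A = 76.5.
Then Σ (y_i + y_{i+1})·c_i = -1365, so ȳ = -1365 / (6·76.5) = -455/153.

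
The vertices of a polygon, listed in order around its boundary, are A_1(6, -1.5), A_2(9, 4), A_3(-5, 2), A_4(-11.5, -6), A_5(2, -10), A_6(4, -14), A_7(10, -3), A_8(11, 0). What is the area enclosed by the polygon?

Apply Gauss's area formula: 2A = Σ (x_i·y_{i+1} − x_{i+1}·y_i), indices taken mod 8.
Σ = (37.5) + (38) + (53) + (127) + (12) + (128) + (33) + (-16.5) = 412
Area = |Σ|/2 = 206.

206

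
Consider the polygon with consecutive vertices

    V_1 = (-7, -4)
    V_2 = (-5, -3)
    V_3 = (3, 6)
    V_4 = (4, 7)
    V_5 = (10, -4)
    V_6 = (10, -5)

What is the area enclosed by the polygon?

Cross-terms: 1, -21, -3, -86, -10, -75  ⇒  Σ = -194
Area = |Σ|/2 = 97.

97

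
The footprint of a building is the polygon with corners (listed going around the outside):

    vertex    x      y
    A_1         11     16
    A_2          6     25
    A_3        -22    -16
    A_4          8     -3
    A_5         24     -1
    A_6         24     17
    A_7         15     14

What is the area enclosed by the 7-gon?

Apply Gauss's area formula: 2A = Σ (x_i·y_{i+1} − x_{i+1}·y_i), indices taken mod 7.
Cross-terms: 179, 454, 194, 64, 432, 81, 86  ⇒  Σ = 1490
Area = |Σ|/2 = 745.

745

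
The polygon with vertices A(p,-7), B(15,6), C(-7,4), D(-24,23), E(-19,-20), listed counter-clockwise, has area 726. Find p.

10

Write out the shoelace sum; only the two edges meeting at A involve p:
2·Area = [((-19)·(-7) − p·(-20)) + (p·6 − 15·(-7))] + 954
       = 26·p + 1192 = 1452
⇒ p = 10.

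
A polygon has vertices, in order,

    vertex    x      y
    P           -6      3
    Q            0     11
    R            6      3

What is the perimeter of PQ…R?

|PQ| = √((6)² + (8)²) = √100 = 10
|QR| = √((6)² + (-8)²) = √100 = 10
|RP| = √((-12)² + (0)²) = √144 = 12
Perimeter = 10 + 10 + 12 = 32.

32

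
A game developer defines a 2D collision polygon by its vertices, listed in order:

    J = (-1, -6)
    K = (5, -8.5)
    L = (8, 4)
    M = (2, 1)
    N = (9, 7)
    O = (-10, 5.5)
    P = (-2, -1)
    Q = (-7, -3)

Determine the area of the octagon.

Apply the shoelace (surveyor's) formula: 2A = Σ (x_i·y_{i+1} − x_{i+1}·y_i), indices taken mod 8.
Σ = (38.5) + (88) + (0) + (5) + (119.5) + (21) + (-1) + (39) = 310
Area = |Σ|/2 = 155.

155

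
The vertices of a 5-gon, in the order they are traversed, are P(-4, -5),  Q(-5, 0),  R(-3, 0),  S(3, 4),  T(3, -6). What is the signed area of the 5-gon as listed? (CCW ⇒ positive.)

-53

P→Q: (-4)(0) − (-5)(-5) = -25
Q→R: (-5)(0) − (-3)(0) = 0
R→S: (-3)(4) − (3)(0) = -12
S→T: (3)(-6) − (3)(4) = -30
T→P: (3)(-5) − (-4)(-6) = -39
Σ = -106
Signed area = Σ/2 = -53 (negative ⇒ clockwise traversal).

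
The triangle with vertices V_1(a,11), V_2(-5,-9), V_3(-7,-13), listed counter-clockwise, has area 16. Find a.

13

Write out the shoelace sum; only the two edges meeting at V_1 involve a:
2·Area = [((-7)·11 − a·(-13)) + (a·(-9) − (-5)·11)] + 2
       = 4·a + -20 = 32
⇒ a = 13.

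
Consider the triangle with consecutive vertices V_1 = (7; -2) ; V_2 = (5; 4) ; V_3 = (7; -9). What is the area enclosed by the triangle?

V_1→V_2: (7)(4) − (5)(-2) = 38
V_2→V_3: (5)(-9) − (7)(4) = -73
V_3→V_1: (7)(-2) − (7)(-9) = 49
Σ = 14
Area = |Σ|/2 = 7.

7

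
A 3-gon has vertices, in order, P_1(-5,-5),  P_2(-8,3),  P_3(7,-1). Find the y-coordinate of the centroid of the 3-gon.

Apply Gauss's area formula. First the cross-terms c_i = x_i·y_{i+1} − x_{i+1}·y_i:
  -55, -13, -40  ⇒  2A = -108, A = -54.
Then Σ (y_i + y_{i+1})·c_i = 324, so ȳ = 324 / (6·(-54)) = -1.

-1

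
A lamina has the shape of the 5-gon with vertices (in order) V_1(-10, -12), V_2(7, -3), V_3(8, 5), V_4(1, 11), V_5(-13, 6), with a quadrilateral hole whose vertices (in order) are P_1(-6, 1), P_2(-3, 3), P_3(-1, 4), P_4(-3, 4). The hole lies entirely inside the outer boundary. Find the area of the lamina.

Outer boundary:
Cross-terms: 114, 59, 83, 149, 216  ⇒  Σ = 621
Area = |Σ|/2 = 310.5.
Hole:
Apply the shoelace formula: 2A = Σ (x_i·y_{i+1} − x_{i+1}·y_i), indices taken mod 4.
Cross-terms: -15, -9, 8, 21  ⇒  Σ = 5
Area = |Σ|/2 = 2.5.
Net area = 310.5 − 2.5 = 308.

308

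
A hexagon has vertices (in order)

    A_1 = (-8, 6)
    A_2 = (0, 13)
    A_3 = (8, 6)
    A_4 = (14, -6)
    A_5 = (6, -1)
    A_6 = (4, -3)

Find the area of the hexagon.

166

Σ = (-104) + (-104) + (-132) + (22) + (-14) + (0) = -332
Area = |Σ|/2 = 166.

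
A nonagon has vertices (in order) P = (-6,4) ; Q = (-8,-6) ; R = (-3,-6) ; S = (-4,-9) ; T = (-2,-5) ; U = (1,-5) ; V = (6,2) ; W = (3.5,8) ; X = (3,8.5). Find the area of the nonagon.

Apply the shoelace formula: 2A = Σ (x_i·y_{i+1} − x_{i+1}·y_i), indices taken mod 9.
Cross-terms: 68, 30, 3, 2, 15, 32, 41, 5.75, 63  ⇒  Σ = 259.75
Area = |Σ|/2 = 129.875.

129.875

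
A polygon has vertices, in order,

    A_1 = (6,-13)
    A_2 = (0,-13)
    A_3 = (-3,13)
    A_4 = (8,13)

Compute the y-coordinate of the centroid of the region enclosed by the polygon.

Apply the surveyor's formula. First the cross-terms c_i = x_i·y_{i+1} − x_{i+1}·y_i:
  -78, -39, -143, -182  ⇒  2A = -442, A = -221.
Then Σ (y_i + y_{i+1})·c_i = -1690, so ȳ = -1690 / (6·(-221)) = 65/51.

65/51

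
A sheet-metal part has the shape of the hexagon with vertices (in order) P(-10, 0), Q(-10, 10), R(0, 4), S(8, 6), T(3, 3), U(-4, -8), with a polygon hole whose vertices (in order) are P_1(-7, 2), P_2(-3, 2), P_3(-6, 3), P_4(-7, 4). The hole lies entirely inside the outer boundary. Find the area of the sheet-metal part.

Outer boundary:
Apply the surveyor's formula: 2A = Σ (x_i·y_{i+1} − x_{i+1}·y_i), indices taken mod 6.
Σ = (-100) + (-40) + (-32) + (6) + (-12) + (-80) = -258
Area = |Σ|/2 = 129.
Hole:
Apply Gauss's area formula: 2A = Σ (x_i·y_{i+1} − x_{i+1}·y_i), indices taken mod 4.
Σ = (-8) + (3) + (-3) + (14) = 6
Area = |Σ|/2 = 3.
Net area = 129 − 3 = 126.

126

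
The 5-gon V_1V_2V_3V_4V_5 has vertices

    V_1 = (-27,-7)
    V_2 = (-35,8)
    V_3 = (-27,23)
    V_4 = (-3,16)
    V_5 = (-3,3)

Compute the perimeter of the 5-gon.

98

|V_1V_2| = √((-8)² + (15)²) = √289 = 17
|V_2V_3| = √((8)² + (15)²) = √289 = 17
|V_3V_4| = √((24)² + (-7)²) = √625 = 25
|V_4V_5| = √((0)² + (-13)²) = √169 = 13
|V_5V_1| = √((-24)² + (-10)²) = √676 = 26
Perimeter = 17 + 17 + 25 + 13 + 26 = 98.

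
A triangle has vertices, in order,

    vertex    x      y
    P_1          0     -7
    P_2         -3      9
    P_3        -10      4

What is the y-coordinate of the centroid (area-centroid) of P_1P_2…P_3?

2

Apply the shoelace formula. First the cross-terms c_i = x_i·y_{i+1} − x_{i+1}·y_i:
  -21, 78, 70  ⇒  2A = 127, A = 63.5.
Then Σ (y_i + y_{i+1})·c_i = 762, so ȳ = 762 / (6·63.5) = 2.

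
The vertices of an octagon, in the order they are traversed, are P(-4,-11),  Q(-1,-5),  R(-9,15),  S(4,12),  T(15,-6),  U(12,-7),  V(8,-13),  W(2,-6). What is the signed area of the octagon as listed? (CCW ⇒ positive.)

-312

Apply Gauss's area formula: 2A = Σ (x_i·y_{i+1} − x_{i+1}·y_i), indices taken mod 8.
P→Q: (-4)(-5) − (-1)(-11) = 9
Q→R: (-1)(15) − (-9)(-5) = -60
R→S: (-9)(12) − (4)(15) = -168
S→T: (4)(-6) − (15)(12) = -204
T→U: (15)(-7) − (12)(-6) = -33
U→V: (12)(-13) − (8)(-7) = -100
V→W: (8)(-6) − (2)(-13) = -22
W→P: (2)(-11) − (-4)(-6) = -46
Σ = -624
Signed area = Σ/2 = -312 (negative ⇒ clockwise traversal).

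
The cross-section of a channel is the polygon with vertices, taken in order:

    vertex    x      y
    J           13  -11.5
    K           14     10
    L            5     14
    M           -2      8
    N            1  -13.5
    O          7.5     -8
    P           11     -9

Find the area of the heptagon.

314.125

Apply the shoelace (surveyor's) formula: 2A = Σ (x_i·y_{i+1} − x_{i+1}·y_i), indices taken mod 7.
Σ = (291) + (146) + (68) + (19) + (93.25) + (20.5) + (-9.5) = 628.25
Area = |Σ|/2 = 314.125.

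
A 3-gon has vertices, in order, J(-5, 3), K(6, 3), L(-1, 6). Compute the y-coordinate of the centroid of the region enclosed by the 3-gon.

Apply Gauss's area formula. First the cross-terms c_i = x_i·y_{i+1} − x_{i+1}·y_i:
  -33, 39, 27  ⇒  2A = 33, A = 16.5.
Then Σ (y_i + y_{i+1})·c_i = 396, so ȳ = 396 / (6·16.5) = 4.

4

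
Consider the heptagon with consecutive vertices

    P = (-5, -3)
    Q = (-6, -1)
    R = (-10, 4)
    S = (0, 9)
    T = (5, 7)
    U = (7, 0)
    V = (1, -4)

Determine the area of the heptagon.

Apply the surveyor's formula: 2A = Σ (x_i·y_{i+1} − x_{i+1}·y_i), indices taken mod 7.
P→Q: (-5)(-1) − (-6)(-3) = -13
Q→R: (-6)(4) − (-10)(-1) = -34
R→S: (-10)(9) − (0)(4) = -90
S→T: (0)(7) − (5)(9) = -45
T→U: (5)(0) − (7)(7) = -49
U→V: (7)(-4) − (1)(0) = -28
V→P: (1)(-3) − (-5)(-4) = -23
Σ = -282
Area = |Σ|/2 = 141.

141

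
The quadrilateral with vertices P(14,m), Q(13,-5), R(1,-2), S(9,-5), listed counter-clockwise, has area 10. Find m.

The doubled signed area Σ (x_i y_{i+1} − x_{i+1} y_i) is linear in m.
With m=0 it equals -8; the coefficient of m is -4 (from the two edges through P).
So -4·m + -8 = 2·10 = 20 ⇒ m = -7.

-7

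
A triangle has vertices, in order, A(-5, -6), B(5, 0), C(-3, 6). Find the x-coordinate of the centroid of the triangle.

Apply the shoelace (surveyor's) formula. First the cross-terms c_i = x_i·y_{i+1} − x_{i+1}·y_i:
  30, 30, 48  ⇒  2A = 108, A = 54.
Then Σ (x_i + x_{i+1})·c_i = -324, so x̄ = -324 / (6·54) = -1.

-1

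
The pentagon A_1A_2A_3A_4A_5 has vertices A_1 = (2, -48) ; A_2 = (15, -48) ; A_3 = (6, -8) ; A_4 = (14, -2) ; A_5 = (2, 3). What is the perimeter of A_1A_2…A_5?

|A_1A_2| = √((13)² + (0)²) = √169 = 13
|A_2A_3| = √((-9)² + (40)²) = √1681 = 41
|A_3A_4| = √((8)² + (6)²) = √100 = 10
|A_4A_5| = √((-12)² + (5)²) = √169 = 13
|A_5A_1| = √((0)² + (-51)²) = √2601 = 51
Perimeter = 13 + 41 + 10 + 13 + 51 = 128.

128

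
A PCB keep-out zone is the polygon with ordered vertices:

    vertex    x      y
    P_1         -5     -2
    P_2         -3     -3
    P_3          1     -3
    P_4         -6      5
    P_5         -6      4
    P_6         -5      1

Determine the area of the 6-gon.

21.5

Apply the surveyor's formula: 2A = Σ (x_i·y_{i+1} − x_{i+1}·y_i), indices taken mod 6.
Σ = (9) + (12) + (-13) + (6) + (14) + (15) = 43
Area = |Σ|/2 = 21.5.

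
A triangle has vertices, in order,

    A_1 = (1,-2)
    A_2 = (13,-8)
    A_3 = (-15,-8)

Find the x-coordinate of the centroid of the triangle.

-1/3

Apply the surveyor's formula. First the cross-terms c_i = x_i·y_{i+1} − x_{i+1}·y_i:
  18, -224, 38  ⇒  2A = -168, A = -84.
Then Σ (x_i + x_{i+1})·c_i = 168, so x̄ = 168 / (6·(-84)) = -1/3.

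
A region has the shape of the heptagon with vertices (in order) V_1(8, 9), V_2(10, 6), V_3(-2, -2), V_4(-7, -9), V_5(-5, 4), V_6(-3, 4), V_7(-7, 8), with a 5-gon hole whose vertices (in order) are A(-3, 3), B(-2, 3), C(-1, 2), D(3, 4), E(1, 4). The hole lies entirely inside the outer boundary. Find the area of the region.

Outer boundary:
V_1→V_2: (8)(6) − (10)(9) = -42
V_2→V_3: (10)(-2) − (-2)(6) = -8
V_3→V_4: (-2)(-9) − (-7)(-2) = 4
V_4→V_5: (-7)(4) − (-5)(-9) = -73
V_5→V_6: (-5)(4) − (-3)(4) = -8
V_6→V_7: (-3)(8) − (-7)(4) = 4
V_7→V_1: (-7)(9) − (8)(8) = -127
Σ = -250
Area = |Σ|/2 = 125.
Hole:
A→B: (-3)(3) − (-2)(3) = -3
B→C: (-2)(2) − (-1)(3) = -1
C→D: (-1)(4) − (3)(2) = -10
D→E: (3)(4) − (1)(4) = 8
E→A: (1)(3) − (-3)(4) = 15
Σ = 9
Area = |Σ|/2 = 4.5.
Net area = 125 − 4.5 = 120.5.

120.5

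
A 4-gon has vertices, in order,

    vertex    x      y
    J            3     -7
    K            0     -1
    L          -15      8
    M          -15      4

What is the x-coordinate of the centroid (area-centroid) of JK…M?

Apply Gauss's area formula. First the cross-terms c_i = x_i·y_{i+1} − x_{i+1}·y_i:
  -3, -15, 60, 93  ⇒  2A = 135, A = 67.5.
Then Σ (x_i + x_{i+1})·c_i = -2700, so x̄ = -2700 / (6·67.5) = -20/3.

-20/3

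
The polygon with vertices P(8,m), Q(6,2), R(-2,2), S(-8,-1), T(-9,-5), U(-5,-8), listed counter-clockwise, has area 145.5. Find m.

The doubled signed area Σ (x_i y_{i+1} − x_{i+1} y_i) is linear in m.
With m=0 it equals 192; the coefficient of m is -11 (from the two edges through P).
So -11·m + 192 = 2·145.5 = 291 ⇒ m = -9.

-9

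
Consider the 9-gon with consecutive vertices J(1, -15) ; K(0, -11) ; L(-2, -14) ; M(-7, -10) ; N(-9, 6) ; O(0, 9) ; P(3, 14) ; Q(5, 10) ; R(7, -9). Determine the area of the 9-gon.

Σ = (-11) + (-22) + (-78) + (-132) + (-81) + (-27) + (-40) + (-115) + (-96) = -602
Area = |Σ|/2 = 301.

301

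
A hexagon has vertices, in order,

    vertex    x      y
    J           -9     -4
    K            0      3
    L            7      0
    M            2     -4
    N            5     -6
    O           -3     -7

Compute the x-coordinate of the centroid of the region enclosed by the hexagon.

Apply the shoelace (surveyor's) formula. First the cross-terms c_i = x_i·y_{i+1} − x_{i+1}·y_i:
  -27, -21, -28, 8, -53, -51  ⇒  2A = -172, A = -86.
Then Σ (x_i + x_{i+1})·c_i = 406, so x̄ = 406 / (6·(-86)) = -203/258.

-203/258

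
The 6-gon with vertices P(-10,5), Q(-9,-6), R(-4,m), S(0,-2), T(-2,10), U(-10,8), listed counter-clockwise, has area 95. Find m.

1

Write out the shoelace sum; only the two edges meeting at R involve m:
2·Area = [((-9)·m − (-4)·(-6)) + ((-4)·(-2) − 0·m)] + 215
       = -9·m + 199 = 190
⇒ m = 1.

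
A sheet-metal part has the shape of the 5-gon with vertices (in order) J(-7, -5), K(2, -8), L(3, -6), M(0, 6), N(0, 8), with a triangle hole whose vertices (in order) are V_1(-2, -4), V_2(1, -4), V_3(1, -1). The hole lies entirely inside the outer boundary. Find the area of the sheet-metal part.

71.5

Outer boundary:
Cross-terms: 66, 12, 18, 0, 56  ⇒  Σ = 152
Area = |Σ|/2 = 76.
Hole:
Apply the shoelace (surveyor's) formula: 2A = Σ (x_i·y_{i+1} − x_{i+1}·y_i), indices taken mod 3.
Σ = (12) + (3) + (-6) = 9
Area = |Σ|/2 = 4.5.
Net area = 76 − 4.5 = 71.5.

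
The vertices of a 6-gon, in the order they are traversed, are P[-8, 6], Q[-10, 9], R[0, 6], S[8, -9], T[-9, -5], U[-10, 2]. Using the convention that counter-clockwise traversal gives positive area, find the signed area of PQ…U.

-176.5

Apply the shoelace (surveyor's) formula: 2A = Σ (x_i·y_{i+1} − x_{i+1}·y_i), indices taken mod 6.
P→Q: (-8)(9) − (-10)(6) = -12
Q→R: (-10)(6) − (0)(9) = -60
R→S: (0)(-9) − (8)(6) = -48
S→T: (8)(-5) − (-9)(-9) = -121
T→U: (-9)(2) − (-10)(-5) = -68
U→P: (-10)(6) − (-8)(2) = -44
Σ = -353
Signed area = Σ/2 = -176.5 (negative ⇒ clockwise traversal).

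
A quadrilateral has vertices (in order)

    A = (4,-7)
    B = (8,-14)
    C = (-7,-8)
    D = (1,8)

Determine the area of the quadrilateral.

A→B: (4)(-14) − (8)(-7) = 0
B→C: (8)(-8) − (-7)(-14) = -162
C→D: (-7)(8) − (1)(-8) = -48
D→A: (1)(-7) − (4)(8) = -39
Σ = -249
Area = |Σ|/2 = 124.5.

124.5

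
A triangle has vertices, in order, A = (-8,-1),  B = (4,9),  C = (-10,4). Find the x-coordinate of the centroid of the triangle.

Apply Gauss's area formula. First the cross-terms c_i = x_i·y_{i+1} − x_{i+1}·y_i:
  -68, 106, 42  ⇒  2A = 80, A = 40.
Then Σ (x_i + x_{i+1})·c_i = -1120, so x̄ = -1120 / (6·40) = -14/3.

-14/3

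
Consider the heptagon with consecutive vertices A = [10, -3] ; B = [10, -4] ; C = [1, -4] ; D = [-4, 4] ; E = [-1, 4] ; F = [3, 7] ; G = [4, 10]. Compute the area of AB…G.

99.5

Apply Gauss's area formula: 2A = Σ (x_i·y_{i+1} − x_{i+1}·y_i), indices taken mod 7.
A→B: (10)(-4) − (10)(-3) = -10
B→C: (10)(-4) − (1)(-4) = -36
C→D: (1)(4) − (-4)(-4) = -12
D→E: (-4)(4) − (-1)(4) = -12
E→F: (-1)(7) − (3)(4) = -19
F→G: (3)(10) − (4)(7) = 2
G→A: (4)(-3) − (10)(10) = -112
Σ = -199
Area = |Σ|/2 = 99.5.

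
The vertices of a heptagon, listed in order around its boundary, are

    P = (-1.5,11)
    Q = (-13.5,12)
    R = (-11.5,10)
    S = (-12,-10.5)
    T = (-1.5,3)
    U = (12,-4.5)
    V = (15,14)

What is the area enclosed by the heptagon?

357.375

Apply the surveyor's formula: 2A = Σ (x_i·y_{i+1} − x_{i+1}·y_i), indices taken mod 7.
Σ = (130.5) + (3) + (240.75) + (-51.75) + (-29.25) + (235.5) + (186) = 714.75
Area = |Σ|/2 = 357.375.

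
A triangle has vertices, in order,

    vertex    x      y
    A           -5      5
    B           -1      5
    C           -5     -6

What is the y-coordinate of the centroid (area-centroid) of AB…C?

4/3

Apply the shoelace formula. First the cross-terms c_i = x_i·y_{i+1} − x_{i+1}·y_i:
  -20, 31, -55  ⇒  2A = -44, A = -22.
Then Σ (y_i + y_{i+1})·c_i = -176, so ȳ = -176 / (6·(-22)) = 4/3.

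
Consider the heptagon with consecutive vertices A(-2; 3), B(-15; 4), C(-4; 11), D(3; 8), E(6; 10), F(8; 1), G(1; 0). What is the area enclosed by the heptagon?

Cross-terms: 37, -149, -65, -18, -74, -1, 3  ⇒  Σ = -267
Area = |Σ|/2 = 133.5.

133.5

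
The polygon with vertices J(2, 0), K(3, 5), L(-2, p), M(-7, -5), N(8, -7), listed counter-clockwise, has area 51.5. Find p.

-3

Write out the shoelace sum; only the two edges meeting at L involve p:
2·Area = [(3·p − (-2)·5) + ((-2)·(-5) − (-7)·p)] + 113
       = 10·p + 133 = 103
⇒ p = -3.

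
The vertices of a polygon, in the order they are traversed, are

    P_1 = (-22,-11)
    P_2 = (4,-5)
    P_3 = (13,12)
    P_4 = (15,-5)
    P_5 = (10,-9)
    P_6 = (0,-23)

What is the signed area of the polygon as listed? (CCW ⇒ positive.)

-399.5

Σ = (154) + (113) + (-245) + (-85) + (-230) + (-506) = -799
Signed area = Σ/2 = -399.5 (negative ⇒ clockwise traversal).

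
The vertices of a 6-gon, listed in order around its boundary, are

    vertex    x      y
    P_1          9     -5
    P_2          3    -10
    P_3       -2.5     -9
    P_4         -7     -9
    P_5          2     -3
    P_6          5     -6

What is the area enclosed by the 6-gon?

Cross-terms: -75, -52, -40.5, 39, 3, 29  ⇒  Σ = -96.5
Area = |Σ|/2 = 48.25.

48.25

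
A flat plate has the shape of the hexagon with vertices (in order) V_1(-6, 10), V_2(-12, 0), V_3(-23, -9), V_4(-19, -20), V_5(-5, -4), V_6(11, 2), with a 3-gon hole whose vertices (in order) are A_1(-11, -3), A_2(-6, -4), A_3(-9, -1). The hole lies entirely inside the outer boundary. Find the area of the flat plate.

318.5

Outer boundary:
Apply the surveyor's formula: 2A = Σ (x_i·y_{i+1} − x_{i+1}·y_i), indices taken mod 6.
V_1→V_2: (-6)(0) − (-12)(10) = 120
V_2→V_3: (-12)(-9) − (-23)(0) = 108
V_3→V_4: (-23)(-20) − (-19)(-9) = 289
V_4→V_5: (-19)(-4) − (-5)(-20) = -24
V_5→V_6: (-5)(2) − (11)(-4) = 34
V_6→V_1: (11)(10) − (-6)(2) = 122
Σ = 649
Area = |Σ|/2 = 324.5.
Hole:
A_1→A_2: (-11)(-4) − (-6)(-3) = 26
A_2→A_3: (-6)(-1) − (-9)(-4) = -30
A_3→A_1: (-9)(-3) − (-11)(-1) = 16
Σ = 12
Area = |Σ|/2 = 6.
Net area = 324.5 − 6 = 318.5.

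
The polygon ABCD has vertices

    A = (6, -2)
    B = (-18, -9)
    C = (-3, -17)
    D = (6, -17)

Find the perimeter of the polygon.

66

|AB| = √((-24)² + (-7)²) = √625 = 25
|BC| = √((15)² + (-8)²) = √289 = 17
|CD| = √((9)² + (0)²) = √81 = 9
|DA| = √((0)² + (15)²) = √225 = 15
Perimeter = 25 + 17 + 9 + 15 = 66.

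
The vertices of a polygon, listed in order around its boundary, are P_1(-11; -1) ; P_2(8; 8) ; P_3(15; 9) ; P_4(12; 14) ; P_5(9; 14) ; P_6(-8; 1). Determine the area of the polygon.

Apply the shoelace formula: 2A = Σ (x_i·y_{i+1} − x_{i+1}·y_i), indices taken mod 6.
Cross-terms: -80, -48, 102, 42, 121, 19  ⇒  Σ = 156
Area = |Σ|/2 = 78.

78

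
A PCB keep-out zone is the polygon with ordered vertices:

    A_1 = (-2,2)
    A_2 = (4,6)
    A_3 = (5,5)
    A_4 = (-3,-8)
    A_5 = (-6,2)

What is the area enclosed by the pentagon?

Apply the surveyor's formula: 2A = Σ (x_i·y_{i+1} − x_{i+1}·y_i), indices taken mod 5.
Cross-terms: -20, -10, -25, -54, -8  ⇒  Σ = -117
Area = |Σ|/2 = 58.5.

58.5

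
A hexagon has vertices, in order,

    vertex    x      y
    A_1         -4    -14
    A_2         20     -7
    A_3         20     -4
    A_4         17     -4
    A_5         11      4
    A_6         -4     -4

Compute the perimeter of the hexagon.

68

|A_1A_2| = √((24)² + (7)²) = √625 = 25
|A_2A_3| = √((0)² + (3)²) = √9 = 3
|A_3A_4| = √((-3)² + (0)²) = √9 = 3
|A_4A_5| = √((-6)² + (8)²) = √100 = 10
|A_5A_6| = √((-15)² + (-8)²) = √289 = 17
|A_6A_1| = √((0)² + (-10)²) = √100 = 10
Perimeter = 25 + 3 + 3 + 10 + 17 + 10 = 68.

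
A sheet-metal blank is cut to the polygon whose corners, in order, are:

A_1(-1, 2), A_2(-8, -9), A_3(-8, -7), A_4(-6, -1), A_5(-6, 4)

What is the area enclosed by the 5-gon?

31.5

Σ = (25) + (-16) + (-34) + (-30) + (-8) = -63
Area = |Σ|/2 = 31.5.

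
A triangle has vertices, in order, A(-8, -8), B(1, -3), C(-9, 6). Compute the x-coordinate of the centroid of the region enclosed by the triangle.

Apply Gauss's area formula. First the cross-terms c_i = x_i·y_{i+1} − x_{i+1}·y_i:
  32, -21, 120  ⇒  2A = 131, A = 65.5.
Then Σ (x_i + x_{i+1})·c_i = -2096, so x̄ = -2096 / (6·65.5) = -16/3.

-16/3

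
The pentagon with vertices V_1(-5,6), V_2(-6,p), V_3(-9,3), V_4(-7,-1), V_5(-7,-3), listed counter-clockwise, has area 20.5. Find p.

9

The doubled signed area Σ (x_i y_{i+1} − x_{i+1} y_i) is linear in p.
With p=0 it equals 5; the coefficient of p is 4 (from the two edges through V_2).
So 4·p + 5 = 2·20.5 = 41 ⇒ p = 9.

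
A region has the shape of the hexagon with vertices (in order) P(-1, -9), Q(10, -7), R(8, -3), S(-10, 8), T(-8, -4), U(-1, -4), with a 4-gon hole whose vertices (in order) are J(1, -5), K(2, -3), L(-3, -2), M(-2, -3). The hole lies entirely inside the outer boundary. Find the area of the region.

141

Outer boundary:
Apply the shoelace formula: 2A = Σ (x_i·y_{i+1} − x_{i+1}·y_i), indices taken mod 6.
Σ = (97) + (26) + (34) + (104) + (28) + (5) = 294
Area = |Σ|/2 = 147.
Hole:
Apply Gauss's area formula: 2A = Σ (x_i·y_{i+1} − x_{i+1}·y_i), indices taken mod 4.
Σ = (7) + (-13) + (5) + (13) = 12
Area = |Σ|/2 = 6.
Net area = 147 − 6 = 141.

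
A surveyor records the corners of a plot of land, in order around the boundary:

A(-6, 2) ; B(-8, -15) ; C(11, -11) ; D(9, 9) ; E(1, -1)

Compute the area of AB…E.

267.5

Σ = (106) + (253) + (198) + (-18) + (-4) = 535
Area = |Σ|/2 = 267.5.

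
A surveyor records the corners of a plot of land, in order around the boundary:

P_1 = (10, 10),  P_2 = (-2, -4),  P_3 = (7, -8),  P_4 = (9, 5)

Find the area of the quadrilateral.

Apply the shoelace formula: 2A = Σ (x_i·y_{i+1} − x_{i+1}·y_i), indices taken mod 4.
Cross-terms: -20, 44, 107, 40  ⇒  Σ = 171
Area = |Σ|/2 = 85.5.

85.5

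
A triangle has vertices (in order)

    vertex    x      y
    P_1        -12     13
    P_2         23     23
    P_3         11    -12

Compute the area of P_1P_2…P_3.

Apply the surveyor's formula: 2A = Σ (x_i·y_{i+1} − x_{i+1}·y_i), indices taken mod 3.
Σ = (-575) + (-529) + (-1) = -1105
Area = |Σ|/2 = 552.5.

552.5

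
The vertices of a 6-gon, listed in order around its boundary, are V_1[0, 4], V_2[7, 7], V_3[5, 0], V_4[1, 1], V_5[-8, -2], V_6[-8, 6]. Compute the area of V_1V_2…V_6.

Cross-terms: -28, -35, 5, 6, -64, -32  ⇒  Σ = -148
Area = |Σ|/2 = 74.

74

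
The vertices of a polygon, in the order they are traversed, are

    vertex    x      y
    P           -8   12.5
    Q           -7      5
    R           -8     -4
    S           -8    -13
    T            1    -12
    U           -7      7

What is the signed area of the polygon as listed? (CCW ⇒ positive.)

94

Apply the shoelace formula: 2A = Σ (x_i·y_{i+1} − x_{i+1}·y_i), indices taken mod 6.
Σ = (47.5) + (68) + (72) + (109) + (-77) + (-31.5) = 188
Signed area = Σ/2 = 94 (positive ⇒ counter-clockwise traversal).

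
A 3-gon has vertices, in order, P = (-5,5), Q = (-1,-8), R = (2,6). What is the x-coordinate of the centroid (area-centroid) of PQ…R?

-4/3

Apply the shoelace (surveyor's) formula. First the cross-terms c_i = x_i·y_{i+1} − x_{i+1}·y_i:
  45, 10, 40  ⇒  2A = 95, A = 47.5.
Then Σ (x_i + x_{i+1})·c_i = -380, so x̄ = -380 / (6·47.5) = -4/3.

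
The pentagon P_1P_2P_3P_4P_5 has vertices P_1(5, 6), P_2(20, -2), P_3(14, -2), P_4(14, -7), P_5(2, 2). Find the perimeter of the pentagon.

48

|P_1P_2| = √((15)² + (-8)²) = √289 = 17
|P_2P_3| = √((-6)² + (0)²) = √36 = 6
|P_3P_4| = √((0)² + (-5)²) = √25 = 5
|P_4P_5| = √((-12)² + (9)²) = √225 = 15
|P_5P_1| = √((3)² + (4)²) = √25 = 5
Perimeter = 17 + 6 + 5 + 15 + 5 = 48.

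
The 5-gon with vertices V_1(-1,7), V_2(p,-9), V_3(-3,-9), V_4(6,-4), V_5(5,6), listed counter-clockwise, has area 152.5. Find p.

-10

The doubled signed area Σ (x_i y_{i+1} − x_{i+1} y_i) is linear in p.
With p=0 it equals 145; the coefficient of p is -16 (from the two edges through V_2).
So -16·p + 145 = 2·152.5 = 305 ⇒ p = -10.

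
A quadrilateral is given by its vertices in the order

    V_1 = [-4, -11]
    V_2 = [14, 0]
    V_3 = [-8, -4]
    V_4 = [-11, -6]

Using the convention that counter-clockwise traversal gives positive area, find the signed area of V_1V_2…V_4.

Σ = (154) + (-56) + (4) + (97) = 199
Signed area = Σ/2 = 99.5 (positive ⇒ counter-clockwise traversal).

99.5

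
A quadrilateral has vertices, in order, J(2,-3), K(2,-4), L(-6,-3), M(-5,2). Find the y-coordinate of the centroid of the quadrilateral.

-5/3

Apply the shoelace formula. First the cross-terms c_i = x_i·y_{i+1} − x_{i+1}·y_i:
  -2, -30, -27, 11  ⇒  2A = -48, A = -24.
Then Σ (y_i + y_{i+1})·c_i = 240, so ȳ = 240 / (6·(-24)) = -5/3.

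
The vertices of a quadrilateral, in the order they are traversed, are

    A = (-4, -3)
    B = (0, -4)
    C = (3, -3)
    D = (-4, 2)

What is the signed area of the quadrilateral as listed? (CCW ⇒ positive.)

21

Apply the shoelace formula: 2A = Σ (x_i·y_{i+1} − x_{i+1}·y_i), indices taken mod 4.
Cross-terms: 16, 12, -6, 20  ⇒  Σ = 42
Signed area = Σ/2 = 21 (positive ⇒ counter-clockwise traversal).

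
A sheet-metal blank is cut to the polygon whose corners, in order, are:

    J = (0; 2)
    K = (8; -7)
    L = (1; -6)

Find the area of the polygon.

27.5

Apply the shoelace (surveyor's) formula: 2A = Σ (x_i·y_{i+1} − x_{i+1}·y_i), indices taken mod 3.
J→K: (0)(-7) − (8)(2) = -16
K→L: (8)(-6) − (1)(-7) = -41
L→J: (1)(2) − (0)(-6) = 2
Σ = -55
Area = |Σ|/2 = 27.5.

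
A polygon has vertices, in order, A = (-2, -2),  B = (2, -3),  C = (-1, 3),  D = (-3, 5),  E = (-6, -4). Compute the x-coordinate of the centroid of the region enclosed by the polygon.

-47/21

Apply the shoelace formula. First the cross-terms c_i = x_i·y_{i+1} − x_{i+1}·y_i:
  10, 3, 4, 42, 4  ⇒  2A = 63, A = 31.5.
Then Σ (x_i + x_{i+1})·c_i = -423, so x̄ = -423 / (6·31.5) = -47/21.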